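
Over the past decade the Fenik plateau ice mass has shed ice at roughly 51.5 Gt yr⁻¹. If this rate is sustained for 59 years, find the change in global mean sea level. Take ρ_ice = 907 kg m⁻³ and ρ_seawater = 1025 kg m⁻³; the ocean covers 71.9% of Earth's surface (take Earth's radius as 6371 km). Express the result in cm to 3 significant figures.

Total mass lost = 51.5 Gt/yr × 59 yr = 3038 Gt = 3.038×10^15 kg.
ρ_w = 1025 kg m⁻³, so water volume = 3.038×10^15 / 1025 = 2.964×10^12 m³.
Δh = 2.964×10^12 / 3.67×10^14 = 8.08×10^-3 m = 0.808 cm.

≈ 0.808 cm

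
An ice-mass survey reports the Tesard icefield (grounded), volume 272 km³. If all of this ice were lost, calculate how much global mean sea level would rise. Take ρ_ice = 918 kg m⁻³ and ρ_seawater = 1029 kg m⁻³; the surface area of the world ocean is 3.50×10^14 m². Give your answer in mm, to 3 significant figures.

≈ 0.693 mm

Tesard: 272 km³ × (918/1029) = 242.7 km³ of water.
Spread over 3.50×10^14 m² of ocean, Δh = 2.427×10^11 / 3.50×10^14 = 6.93×10^-4 m = 0.693 mm.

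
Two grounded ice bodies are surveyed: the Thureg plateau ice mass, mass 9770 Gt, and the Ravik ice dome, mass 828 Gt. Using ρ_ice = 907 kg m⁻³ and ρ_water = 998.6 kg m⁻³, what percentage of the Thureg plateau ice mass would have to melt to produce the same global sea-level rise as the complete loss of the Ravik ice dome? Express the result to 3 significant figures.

Equal sea-level rise means equal mass of meltwater, i.e. equal mass of ice lost.
Ice mass of Ravik: 8.280×10^14 kg; ice mass of Thureg: 9.770×10^15 kg.
Fraction required = 8.280×10^14 / 9.770×10^15 = 0.0847 → 8.47 %.

≈ 8.47 %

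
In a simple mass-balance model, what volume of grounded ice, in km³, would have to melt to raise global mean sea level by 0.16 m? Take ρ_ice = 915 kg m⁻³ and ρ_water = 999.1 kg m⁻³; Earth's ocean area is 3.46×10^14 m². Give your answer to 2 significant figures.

≈ 6.0×10^4 km³

Required water volume = Δh × A = 0.16 m × 3.46×10^14 m² = 5.536×10^13 m³ = 5.536×10^4 km³.
Ice volume = water volume × ρ_w/ρ_ice = 5.536×10^4 × 999.1/915 = 6.0×10^4 km³.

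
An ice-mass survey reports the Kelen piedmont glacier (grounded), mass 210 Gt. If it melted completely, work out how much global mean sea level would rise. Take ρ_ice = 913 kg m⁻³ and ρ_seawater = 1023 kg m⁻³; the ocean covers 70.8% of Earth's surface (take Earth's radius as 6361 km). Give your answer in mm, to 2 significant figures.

Kelen: 210 Gt = 2.100×10^14 kg; dividing by ρ_w = 1023 kg m⁻³ gives 2.053×10^11 m³ of water.
Spread over 3.60×10^14 m² of ocean, Δh = 2.053×10^11 / 3.60×10^14 = 5.70×10^-4 m = 0.57 mm.

≈ 0.57 mm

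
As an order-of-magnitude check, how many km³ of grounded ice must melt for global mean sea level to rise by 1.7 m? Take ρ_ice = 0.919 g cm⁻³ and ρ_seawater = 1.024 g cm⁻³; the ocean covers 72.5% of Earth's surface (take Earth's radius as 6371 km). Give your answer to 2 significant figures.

Required water volume = Δh × A = 1.7 m × 3.70×10^14 m² = 6.287×10^14 m³ = 6.287×10^5 km³.
Ice volume = water volume × ρ_w/ρ_ice = 6.287×10^5 × 1024/919 = 7.0×10^5 km³.

≈ 7.0×10^5 km³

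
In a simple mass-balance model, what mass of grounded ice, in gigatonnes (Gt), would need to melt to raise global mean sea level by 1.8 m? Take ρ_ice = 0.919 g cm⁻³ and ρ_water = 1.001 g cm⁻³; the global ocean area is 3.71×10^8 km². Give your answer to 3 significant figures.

Required water volume = Δh × A = 1.8 m × 3.71×10^14 m² = 6.678×10^14 m³.
ρ_w = 1.001 g cm⁻³ = 1001 kg m⁻³, so the mass of water = 6.678×10^14 m³ × 1001 kg m⁻³ = 6.685×10^17 kg = 6.68×10^5 Gt (and the same mass of ice, by conservation).

≈ 6.68×10^5 Gt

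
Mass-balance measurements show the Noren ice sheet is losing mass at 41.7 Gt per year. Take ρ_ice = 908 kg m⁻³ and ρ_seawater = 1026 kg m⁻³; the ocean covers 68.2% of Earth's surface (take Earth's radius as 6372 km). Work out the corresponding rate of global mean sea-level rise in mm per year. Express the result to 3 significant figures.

ρ_w = 1026 kg m⁻³. Annual water volume added = 41.7 Gt / ρ_w = 4.170×10^13 kg / 1026 kg m⁻³ = 4.064×10^10 m³.
Δh per year = 4.064×10^10 / 3.48×10^14 = 1.17×10^-4 m = 0.117 mm.

≈ 0.117 mm/yr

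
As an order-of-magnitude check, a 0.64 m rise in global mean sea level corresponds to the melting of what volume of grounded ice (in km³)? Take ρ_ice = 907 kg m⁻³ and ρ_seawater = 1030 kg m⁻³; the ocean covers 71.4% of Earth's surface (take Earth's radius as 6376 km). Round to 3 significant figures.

Required water volume = Δh × A = 0.64 m × 3.65×10^14 m² = 2.334×10^14 m³ = 2.334×10^5 km³.
Ice volume = water volume × ρ_w/ρ_ice = 2.334×10^5 × 1030/907 = 2.65×10^5 km³.

≈ 2.65×10^5 km³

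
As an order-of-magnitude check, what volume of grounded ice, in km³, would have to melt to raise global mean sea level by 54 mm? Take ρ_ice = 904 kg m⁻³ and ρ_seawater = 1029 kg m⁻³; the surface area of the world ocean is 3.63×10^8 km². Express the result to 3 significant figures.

≈ 2.23×10^4 km³

Required water volume = Δh × A = 0.054 m × 3.63×10^14 m² = 1.960×10^13 m³ = 1.960×10^4 km³.
Ice volume = water volume × ρ_w/ρ_ice = 1.960×10^4 × 1029/904 = 2.23×10^4 km³.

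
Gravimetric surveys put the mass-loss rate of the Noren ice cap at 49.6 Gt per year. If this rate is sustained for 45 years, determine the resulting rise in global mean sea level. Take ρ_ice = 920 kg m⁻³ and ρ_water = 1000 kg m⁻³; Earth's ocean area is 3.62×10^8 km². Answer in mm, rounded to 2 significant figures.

Total mass lost = 49.6 Gt/yr × 45 yr = 2232 Gt = 2.232×10^15 kg.
ρ_w = 1000 kg m⁻³, so water volume = 2.232×10^15 / 1000 = 2.232×10^12 m³.
Δh = 2.232×10^12 / 3.62×10^14 = 6.17×10^-3 m = 6.2 mm.

≈ 6.2 mm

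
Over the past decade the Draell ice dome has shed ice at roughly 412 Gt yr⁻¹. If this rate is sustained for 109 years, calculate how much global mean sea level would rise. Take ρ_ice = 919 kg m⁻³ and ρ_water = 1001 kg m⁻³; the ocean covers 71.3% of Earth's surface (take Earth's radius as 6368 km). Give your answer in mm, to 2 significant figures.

≈ 120 mm

Total mass lost = 412 Gt/yr × 109 yr = 4.491×10^4 Gt = 4.491×10^16 kg.
ρ_w = 1001 kg m⁻³, so water volume = 4.491×10^16 / 1001 = 4.486×10^13 m³.
Δh = 4.486×10^13 / 3.63×10^14 = 0.123 m = 120 mm.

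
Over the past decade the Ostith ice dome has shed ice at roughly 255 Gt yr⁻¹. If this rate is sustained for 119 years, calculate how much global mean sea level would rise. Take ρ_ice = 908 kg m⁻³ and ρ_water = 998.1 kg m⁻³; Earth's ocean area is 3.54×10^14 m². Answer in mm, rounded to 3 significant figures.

Total mass lost = 255 Gt/yr × 119 yr = 3.034×10^4 Gt = 3.034×10^16 kg.
ρ_w = 998.1 kg m⁻³, so water volume = 3.034×10^16 / 998.1 = 3.040×10^13 m³.
Δh = 3.040×10^13 / 3.54×10^14 = 0.0859 m = 85.9 mm.

≈ 85.9 mm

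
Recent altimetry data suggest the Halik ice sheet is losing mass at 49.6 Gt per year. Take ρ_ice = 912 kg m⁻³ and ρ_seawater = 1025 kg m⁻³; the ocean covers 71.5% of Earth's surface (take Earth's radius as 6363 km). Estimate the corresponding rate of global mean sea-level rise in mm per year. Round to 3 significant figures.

ρ_w = 1025 kg m⁻³. Annual water volume added = 49.6 Gt / ρ_w = 4.960×10^13 kg / 1025 kg m⁻³ = 4.839×10^10 m³.
Δh per year = 4.839×10^10 / 3.64×10^14 = 1.33×10^-4 m = 0.133 mm.

≈ 0.133 mm/yr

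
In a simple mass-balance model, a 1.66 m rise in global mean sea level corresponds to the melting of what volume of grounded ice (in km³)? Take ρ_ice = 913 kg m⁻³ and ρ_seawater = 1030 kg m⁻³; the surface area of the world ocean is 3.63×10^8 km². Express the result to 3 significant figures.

Required water volume = Δh × A = 1.66 m × 3.63×10^14 m² = 6.026×10^14 m³ = 6.026×10^5 km³.
Ice volume = water volume × ρ_w/ρ_ice = 6.026×10^5 × 1030/913 = 6.80×10^5 km³.

≈ 6.80×10^5 km³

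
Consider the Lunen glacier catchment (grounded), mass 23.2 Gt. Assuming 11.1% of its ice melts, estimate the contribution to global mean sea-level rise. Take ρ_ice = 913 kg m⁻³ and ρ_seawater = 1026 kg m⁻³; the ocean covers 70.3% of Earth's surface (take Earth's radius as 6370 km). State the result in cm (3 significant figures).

≈ 7.00×10^-4 cm

Lunen: 0.111 × 23.2 Gt = 2.575×10^12 kg; dividing by ρ_w = 1026 kg m⁻³ gives 2.510×10^9 m³ of water.
Spread over 3.58×10^14 m² of ocean, Δh = 2.510×10^9 / 3.58×10^14 = 7.00×10^-6 m = 7.00×10^-4 cm.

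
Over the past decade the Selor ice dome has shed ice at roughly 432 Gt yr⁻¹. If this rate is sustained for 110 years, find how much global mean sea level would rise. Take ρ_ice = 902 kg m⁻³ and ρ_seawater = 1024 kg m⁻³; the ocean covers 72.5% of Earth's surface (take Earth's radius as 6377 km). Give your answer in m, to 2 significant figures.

≈ 0.13 m

Total mass lost = 432 Gt/yr × 110 yr = 4.752×10^4 Gt = 4.752×10^16 kg.
ρ_w = 1024 kg m⁻³, so water volume = 4.752×10^16 / 1024 = 4.641×10^13 m³.
Δh = 4.641×10^13 / 3.70×10^14 = 0.125 m.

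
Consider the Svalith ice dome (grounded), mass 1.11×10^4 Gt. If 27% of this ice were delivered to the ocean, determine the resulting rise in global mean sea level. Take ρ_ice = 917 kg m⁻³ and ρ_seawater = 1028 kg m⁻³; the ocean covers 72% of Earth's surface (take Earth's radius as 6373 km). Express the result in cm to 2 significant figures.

Svalith: 0.27 × 1.11×10^4 Gt = 2.997×10^15 kg; dividing by ρ_w = 1028 kg m⁻³ gives 2.915×10^12 m³ of water.
Spread over 3.67×10^14 m² of ocean, Δh = 2.915×10^12 / 3.67×10^14 = 7.93×10^-3 m = 0.79 cm.

≈ 0.79 cm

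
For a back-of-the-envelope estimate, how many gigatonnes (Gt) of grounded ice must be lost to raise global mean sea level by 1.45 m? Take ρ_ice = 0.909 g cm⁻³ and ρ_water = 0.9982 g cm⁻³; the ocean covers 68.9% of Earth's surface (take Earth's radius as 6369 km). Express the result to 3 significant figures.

≈ 5.08×10^5 Gt

Required water volume = Δh × A = 1.45 m × 3.51×10^14 m² = 5.093×10^14 m³.
ρ_w = 0.9982 g cm⁻³ = 998.2 kg m⁻³, so the mass of water = 5.093×10^14 m³ × 998.2 kg m⁻³ = 5.083×10^17 kg = 5.08×10^5 Gt (and the same mass of ice, by conservation).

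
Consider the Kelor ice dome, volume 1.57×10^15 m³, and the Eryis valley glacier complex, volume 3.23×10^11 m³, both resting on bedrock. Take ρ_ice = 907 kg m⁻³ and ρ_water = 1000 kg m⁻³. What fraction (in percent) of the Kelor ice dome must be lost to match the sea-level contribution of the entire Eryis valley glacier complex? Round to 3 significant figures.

Equal sea-level rise means equal mass of meltwater, i.e. equal mass of ice lost.
Ice mass of Eryis: 2.930×10^14 kg; ice mass of Kelor: 1.424×10^18 kg.
Fraction required = 2.930×10^14 / 1.424×10^18 = 2.06×10^-4 → 0.0206 %.

≈ 0.0206 %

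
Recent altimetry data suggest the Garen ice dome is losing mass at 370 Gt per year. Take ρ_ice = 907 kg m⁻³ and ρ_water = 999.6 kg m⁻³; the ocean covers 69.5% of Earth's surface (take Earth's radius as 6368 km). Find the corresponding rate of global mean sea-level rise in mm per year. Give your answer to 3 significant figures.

≈ 1.05 mm/yr

ρ_w = 999.6 kg m⁻³. Annual water volume added = 370 Gt / ρ_w = 3.700×10^14 kg / 999.6 kg m⁻³ = 3.701×10^11 m³.
Δh per year = 3.701×10^11 / 3.54×10^14 = 1.05×10^-3 m = 1.05 mm.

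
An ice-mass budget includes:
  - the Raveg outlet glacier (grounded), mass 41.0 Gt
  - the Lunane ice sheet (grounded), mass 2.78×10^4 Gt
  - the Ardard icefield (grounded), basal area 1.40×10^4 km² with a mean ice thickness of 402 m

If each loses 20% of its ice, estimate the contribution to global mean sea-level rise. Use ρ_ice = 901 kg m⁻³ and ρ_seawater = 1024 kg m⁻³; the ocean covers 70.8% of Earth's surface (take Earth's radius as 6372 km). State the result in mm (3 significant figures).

Raveg: 0.2 × 41.0 Gt = 8.200×10^12 kg; dividing by ρ_w = 1024 kg m⁻³ gives 8.008×10^9 m³ of water.
Lunane: 0.2 × 2.78×10^4 Gt = 5.560×10^15 kg; dividing by ρ_w = 1024 kg m⁻³ gives 5.430×10^12 m³ of water.
Ardard: ice volume = 1.40×10^4 km² × 402 m = 5628 km³; 0.2 × 5628 × (901/1024) = 990.4 km³ of water.
Total added water ≈ 6.428×10^12 m³ over 3.61×10^14 m² → Δh = 0.0178 m = 17.8 mm.

≈ 17.8 mm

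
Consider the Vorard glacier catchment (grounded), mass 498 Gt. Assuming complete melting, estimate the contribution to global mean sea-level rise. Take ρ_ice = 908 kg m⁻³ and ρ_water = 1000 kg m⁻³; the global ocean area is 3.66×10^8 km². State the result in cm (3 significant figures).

Vorard: 498 Gt = 4.980×10^14 kg; dividing by ρ_w = 1000 kg m⁻³ gives 4.980×10^11 m³ of water.
Spread over 3.66×10^14 m² of ocean, Δh = 4.980×10^11 / 3.66×10^14 = 1.36×10^-3 m = 0.136 cm.

≈ 0.136 cm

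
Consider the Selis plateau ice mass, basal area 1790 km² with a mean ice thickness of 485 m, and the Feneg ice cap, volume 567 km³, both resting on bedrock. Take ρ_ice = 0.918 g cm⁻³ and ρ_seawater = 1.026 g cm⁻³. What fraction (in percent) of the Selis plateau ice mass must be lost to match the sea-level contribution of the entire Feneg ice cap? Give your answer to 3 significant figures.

≈ 65.3 %

Equal sea-level rise means equal mass of meltwater, i.e. equal mass of ice lost.
Ice mass of Feneg: 5.205×10^14 kg; ice mass of Selis: 7.970×10^14 kg.
Fraction required = 5.205×10^14 / 7.970×10^14 = 0.653 → 65.3 %.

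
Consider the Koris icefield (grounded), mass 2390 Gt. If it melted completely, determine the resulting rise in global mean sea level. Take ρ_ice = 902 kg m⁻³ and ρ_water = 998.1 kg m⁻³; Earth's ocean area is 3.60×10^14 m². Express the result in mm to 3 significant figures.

Koris: 2390 Gt = 2.390×10^15 kg; dividing by ρ_w = 998.1 kg m⁻³ gives 2.395×10^12 m³ of water.
Spread over 3.60×10^14 m² of ocean, Δh = 2.395×10^12 / 3.60×10^14 = 6.65×10^-3 m = 6.65 mm.

≈ 6.65 mm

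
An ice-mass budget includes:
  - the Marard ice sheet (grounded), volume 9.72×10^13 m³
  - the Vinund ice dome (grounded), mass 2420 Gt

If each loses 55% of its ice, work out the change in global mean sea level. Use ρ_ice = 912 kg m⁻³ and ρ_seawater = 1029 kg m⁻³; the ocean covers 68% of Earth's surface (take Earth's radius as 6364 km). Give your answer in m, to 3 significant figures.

≈ 0.141 m

Marard: 0.55 × 9.72×10^13 m³ × (912/1029) = 4.738×10^13 m³ of water.
Vinund: 0.55 × 2420 Gt = 1.331×10^15 kg; dividing by ρ_w = 1029 kg m⁻³ gives 1.293×10^12 m³ of water.
Total added water ≈ 4.867×10^13 m³ over 3.46×10^14 m² → Δh = 0.141 m.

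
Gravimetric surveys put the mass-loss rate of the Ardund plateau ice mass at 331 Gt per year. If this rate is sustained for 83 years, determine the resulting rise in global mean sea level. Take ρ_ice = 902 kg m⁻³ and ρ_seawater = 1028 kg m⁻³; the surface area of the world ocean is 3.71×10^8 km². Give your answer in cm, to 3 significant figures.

≈ 7.20 cm

Total mass lost = 331 Gt/yr × 83 yr = 2.747×10^4 Gt = 2.747×10^16 kg.
ρ_w = 1028 kg m⁻³, so water volume = 2.747×10^16 / 1028 = 2.672×10^13 m³.
Δh = 2.672×10^13 / 3.71×10^14 = 0.0720 m = 7.20 cm.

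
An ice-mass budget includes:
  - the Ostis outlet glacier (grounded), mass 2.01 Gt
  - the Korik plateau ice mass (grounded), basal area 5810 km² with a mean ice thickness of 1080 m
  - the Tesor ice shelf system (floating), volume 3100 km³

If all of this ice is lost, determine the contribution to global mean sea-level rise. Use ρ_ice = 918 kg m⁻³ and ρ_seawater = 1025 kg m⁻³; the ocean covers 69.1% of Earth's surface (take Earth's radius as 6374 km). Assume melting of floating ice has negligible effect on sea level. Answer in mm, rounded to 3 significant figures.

Ostis: 2.01 Gt = 2.010×10^12 kg; dividing by ρ_w = 1025 kg m⁻³ gives 1.961×10^9 m³ of water.
Korik: ice volume = 5810 km² × 1080 m = 6275 km³; 6275 × (918/1025) = 5620 km³ of water.
The Tesor ice shelf system is floating and already displaces its own weight of water, so its melt adds essentially nothing to sea level.
Total added water ≈ 5.622×10^12 m³ over 3.53×10^14 m² → Δh = 0.0159 m = 15.9 mm.

≈ 15.9 mm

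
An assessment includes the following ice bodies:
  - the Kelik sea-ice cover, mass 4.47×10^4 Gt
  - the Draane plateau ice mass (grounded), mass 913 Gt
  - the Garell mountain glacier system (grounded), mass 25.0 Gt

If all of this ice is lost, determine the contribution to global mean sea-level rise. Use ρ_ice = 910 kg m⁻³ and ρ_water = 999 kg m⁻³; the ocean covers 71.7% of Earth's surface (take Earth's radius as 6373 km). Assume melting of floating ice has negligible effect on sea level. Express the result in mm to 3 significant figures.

The Kelik sea-ice cover is floating and already displaces its own weight of water, so its melt adds essentially nothing to sea level.
Draane: 913 Gt = 9.130×10^14 kg; dividing by ρ_w = 999 kg m⁻³ gives 9.139×10^11 m³ of water.
Garell: 25.0 Gt = 2.500×10^13 kg; dividing by ρ_w = 999 kg m⁻³ gives 2.503×10^10 m³ of water.
Total added water ≈ 9.389×10^11 m³ over 3.66×10^14 m² → Δh = 2.57×10^-3 m = 2.57 mm.

≈ 2.57 mm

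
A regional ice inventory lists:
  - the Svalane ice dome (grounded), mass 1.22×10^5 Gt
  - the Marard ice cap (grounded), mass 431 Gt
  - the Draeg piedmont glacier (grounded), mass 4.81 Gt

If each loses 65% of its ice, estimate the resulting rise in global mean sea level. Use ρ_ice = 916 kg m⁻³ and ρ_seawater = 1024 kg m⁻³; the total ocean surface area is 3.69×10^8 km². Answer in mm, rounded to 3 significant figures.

Svalane: 0.65 × 1.22×10^5 Gt = 7.930×10^16 kg; dividing by ρ_w = 1024 kg m⁻³ gives 7.744×10^13 m³ of water.
Marard: 0.65 × 431 Gt = 2.802×10^14 kg; dividing by ρ_w = 1024 kg m⁻³ gives 2.736×10^11 m³ of water.
Draeg: 0.65 × 4.81 Gt = 3.126×10^12 kg; dividing by ρ_w = 1024 kg m⁻³ gives 3.053×10^9 m³ of water.
Total added water ≈ 7.772×10^13 m³ over 3.69×10^14 m² → Δh = 0.211 m = 211 mm.

≈ 211 mm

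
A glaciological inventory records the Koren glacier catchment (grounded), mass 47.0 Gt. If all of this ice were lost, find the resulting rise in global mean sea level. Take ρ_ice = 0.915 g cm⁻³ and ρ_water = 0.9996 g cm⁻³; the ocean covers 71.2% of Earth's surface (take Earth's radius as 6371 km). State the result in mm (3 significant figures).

Koren: 47.0 Gt = 4.700×10^13 kg; dividing by ρ_w = 0.9996 g cm⁻³ = 999.6 kg m⁻³ gives 4.702×10^10 m³ of water.
Spread over 3.63×10^14 m² of ocean, Δh = 4.702×10^10 / 3.63×10^14 = 1.29×10^-4 m = 0.129 mm.

≈ 0.129 mm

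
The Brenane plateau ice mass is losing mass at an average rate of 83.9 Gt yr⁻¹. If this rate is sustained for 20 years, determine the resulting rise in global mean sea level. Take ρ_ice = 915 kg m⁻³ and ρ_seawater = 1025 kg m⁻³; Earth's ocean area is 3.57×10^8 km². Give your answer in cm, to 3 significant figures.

≈ 0.459 cm

Total mass lost = 83.9 Gt/yr × 20 yr = 1678 Gt = 1.678×10^15 kg.
ρ_w = 1025 kg m⁻³, so water volume = 1.678×10^15 / 1025 = 1.637×10^12 m³.
Δh = 1.637×10^12 / 3.57×10^14 = 4.59×10^-3 m = 0.459 cm.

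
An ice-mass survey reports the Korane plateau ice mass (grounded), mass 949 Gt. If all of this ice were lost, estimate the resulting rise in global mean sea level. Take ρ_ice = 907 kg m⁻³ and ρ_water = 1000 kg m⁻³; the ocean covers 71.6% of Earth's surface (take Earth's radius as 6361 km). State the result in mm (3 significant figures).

≈ 2.61 mm

Korane: 949 Gt = 9.490×10^14 kg; dividing by ρ_w = 1000 kg m⁻³ gives 9.490×10^11 m³ of water.
Spread over 3.64×10^14 m² of ocean, Δh = 9.490×10^11 / 3.64×10^14 = 2.61×10^-3 m = 2.61 mm.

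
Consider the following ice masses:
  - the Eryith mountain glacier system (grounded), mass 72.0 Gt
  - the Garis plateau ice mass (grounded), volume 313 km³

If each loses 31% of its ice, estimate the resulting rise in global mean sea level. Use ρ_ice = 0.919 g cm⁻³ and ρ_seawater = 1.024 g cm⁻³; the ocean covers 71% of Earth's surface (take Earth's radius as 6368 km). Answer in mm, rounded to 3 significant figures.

≈ 0.301 mm

Eryith: 0.31 × 72.0 Gt = 2.232×10^13 kg; dividing by ρ_w = 1.024 g cm⁻³ = 1024 kg m⁻³ gives 2.180×10^10 m³ of water.
Garis: 0.31 × 313 km³ × (919/1024) = 87.08 km³ of water.
Total added water ≈ 1.089×10^11 m³ over 3.62×10^14 m² → Δh = 3.01×10^-4 m = 0.301 mm.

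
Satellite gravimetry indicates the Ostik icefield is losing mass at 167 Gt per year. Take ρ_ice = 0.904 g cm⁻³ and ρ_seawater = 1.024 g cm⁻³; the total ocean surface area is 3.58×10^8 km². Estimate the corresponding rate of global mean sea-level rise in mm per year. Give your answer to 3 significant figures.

ρ_w = 1.024 g cm⁻³ = 1024 kg m⁻³. Annual water volume added = 167 Gt / ρ_w = 1.670×10^14 kg / 1024 kg m⁻³ = 1.631×10^11 m³.
Δh per year = 1.631×10^11 / 3.58×10^14 = 4.56×10^-4 m = 0.456 mm.

≈ 0.456 mm/yr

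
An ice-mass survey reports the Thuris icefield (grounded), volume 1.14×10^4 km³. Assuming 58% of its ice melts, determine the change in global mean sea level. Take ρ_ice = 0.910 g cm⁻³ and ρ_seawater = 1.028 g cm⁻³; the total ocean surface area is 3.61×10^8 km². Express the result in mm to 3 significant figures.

Thuris: 0.58 × 1.14×10^4 km³ × (910/1028) = 5853 km³ of water.
Spread over 3.61×10^14 m² of ocean, Δh = 5.853×10^12 / 3.61×10^14 = 0.0162 m = 16.2 mm.

≈ 16.2 mm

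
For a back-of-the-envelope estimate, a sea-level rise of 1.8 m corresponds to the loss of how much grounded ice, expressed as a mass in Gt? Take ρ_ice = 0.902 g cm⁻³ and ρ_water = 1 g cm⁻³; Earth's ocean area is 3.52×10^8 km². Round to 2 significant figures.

≈ 6.3×10^5 Gt

Required water volume = Δh × A = 1.8 m × 3.52×10^14 m² = 6.336×10^14 m³.
ρ_w = 1 g cm⁻³ = 1000 kg m⁻³, so the mass of water = 6.336×10^14 m³ × 1000 kg m⁻³ = 6.336×10^17 kg = 6.3×10^5 Gt (and the same mass of ice, by conservation).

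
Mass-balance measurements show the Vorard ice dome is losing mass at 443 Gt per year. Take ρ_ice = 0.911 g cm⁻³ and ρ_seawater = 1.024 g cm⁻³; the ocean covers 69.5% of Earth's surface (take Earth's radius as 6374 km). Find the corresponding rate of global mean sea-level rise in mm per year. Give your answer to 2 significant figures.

ρ_w = 1.024 g cm⁻³ = 1024 kg m⁻³. Annual water volume added = 443 Gt / ρ_w = 4.430×10^14 kg / 1024 kg m⁻³ = 4.326×10^11 m³.
Δh per year = 4.326×10^11 / 3.55×10^14 = 1.22×10^-3 m = 1.2 mm.

≈ 1.2 mm/yr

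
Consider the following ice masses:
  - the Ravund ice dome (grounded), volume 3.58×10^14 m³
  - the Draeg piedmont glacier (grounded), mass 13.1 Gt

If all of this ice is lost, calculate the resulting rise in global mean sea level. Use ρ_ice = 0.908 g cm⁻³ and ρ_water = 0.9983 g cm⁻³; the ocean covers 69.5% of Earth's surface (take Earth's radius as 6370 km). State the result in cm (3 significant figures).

Ravund: 3.58×10^14 m³ × (908/998.3) = 3.256×10^14 m³ of water.
Draeg: 13.1 Gt = 1.310×10^13 kg; dividing by ρ_w = 0.9983 g cm⁻³ = 998.3 kg m⁻³ gives 1.312×10^10 m³ of water.
Total added water ≈ 3.256×10^14 m³ over 3.54×10^14 m² → Δh = 0.919 m = 91.9 cm.

≈ 91.9 cm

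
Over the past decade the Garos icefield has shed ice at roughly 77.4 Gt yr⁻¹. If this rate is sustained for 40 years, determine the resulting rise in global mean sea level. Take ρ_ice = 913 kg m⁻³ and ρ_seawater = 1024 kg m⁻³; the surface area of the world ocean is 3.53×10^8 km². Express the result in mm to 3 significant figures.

≈ 8.56 mm

Total mass lost = 77.4 Gt/yr × 40 yr = 3096 Gt = 3.096×10^15 kg.
ρ_w = 1024 kg m⁻³, so water volume = 3.096×10^15 / 1024 = 3.023×10^12 m³.
Δh = 3.023×10^12 / 3.53×10^14 = 8.56×10^-3 m = 8.56 mm.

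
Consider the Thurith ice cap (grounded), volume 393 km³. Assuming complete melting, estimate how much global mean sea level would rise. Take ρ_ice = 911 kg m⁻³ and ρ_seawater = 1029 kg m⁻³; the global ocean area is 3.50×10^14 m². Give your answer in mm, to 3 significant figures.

≈ 0.994 mm

Thurith: 393 km³ × (911/1029) = 347.9 km³ of water.
Spread over 3.50×10^14 m² of ocean, Δh = 3.479×10^11 / 3.50×10^14 = 9.94×10^-4 m = 0.994 mm.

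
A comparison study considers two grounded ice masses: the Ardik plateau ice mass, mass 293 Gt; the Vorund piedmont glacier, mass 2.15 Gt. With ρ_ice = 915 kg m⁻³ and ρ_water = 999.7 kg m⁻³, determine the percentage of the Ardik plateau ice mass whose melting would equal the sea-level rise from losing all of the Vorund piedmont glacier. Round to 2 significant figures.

≈ 0.73 %

Equal sea-level rise means equal mass of meltwater, i.e. equal mass of ice lost.
Ice mass of Vorund: 2.150×10^12 kg; ice mass of Ardik: 2.930×10^14 kg.
Fraction required = 2.150×10^12 / 2.930×10^14 = 7.34×10^-3 → 0.73 %.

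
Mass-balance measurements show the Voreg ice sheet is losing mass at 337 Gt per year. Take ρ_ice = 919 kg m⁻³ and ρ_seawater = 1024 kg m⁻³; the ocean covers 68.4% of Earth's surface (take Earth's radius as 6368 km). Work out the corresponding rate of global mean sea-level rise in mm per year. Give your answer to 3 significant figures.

≈ 0.944 mm/yr

ρ_w = 1024 kg m⁻³. Annual water volume added = 337 Gt / ρ_w = 3.370×10^14 kg / 1024 kg m⁻³ = 3.291×10^11 m³.
Δh per year = 3.291×10^11 / 3.49×10^14 = 9.44×10^-4 m = 0.944 mm.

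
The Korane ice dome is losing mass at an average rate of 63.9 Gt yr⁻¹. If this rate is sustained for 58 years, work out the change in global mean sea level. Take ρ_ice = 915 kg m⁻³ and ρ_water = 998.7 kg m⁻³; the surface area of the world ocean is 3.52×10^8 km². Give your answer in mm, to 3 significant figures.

≈ 10.5 mm

Total mass lost = 63.9 Gt/yr × 58 yr = 3706 Gt = 3.706×10^15 kg.
ρ_w = 998.7 kg m⁻³, so water volume = 3.706×10^15 / 998.7 = 3.711×10^12 m³.
Δh = 3.711×10^12 / 3.52×10^14 = 0.0105 m = 10.5 mm.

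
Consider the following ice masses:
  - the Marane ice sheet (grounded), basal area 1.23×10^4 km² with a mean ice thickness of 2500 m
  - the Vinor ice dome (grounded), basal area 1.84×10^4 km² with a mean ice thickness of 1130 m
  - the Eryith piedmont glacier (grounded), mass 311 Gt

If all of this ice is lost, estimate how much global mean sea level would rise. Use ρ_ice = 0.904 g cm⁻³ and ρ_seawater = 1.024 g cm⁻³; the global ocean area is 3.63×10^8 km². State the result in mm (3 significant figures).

Marane: ice volume = 1.23×10^4 km² × 2500 m = 3.075×10^4 km³; 3.075×10^4 × (904/1024) = 2.715×10^4 km³ of water.
Vinor: ice volume = 1.84×10^4 km² × 1130 m = 2.079×10^4 km³; 2.079×10^4 × (904/1024) = 1.836×10^4 km³ of water.
Eryith: 311 Gt = 3.110×10^14 kg; dividing by ρ_w = 1.024 g cm⁻³ = 1024 kg m⁻³ gives 3.037×10^11 m³ of water.
Total added water ≈ 4.581×10^13 m³ over 3.63×10^14 m² → Δh = 0.126 m = 126 mm.

≈ 126 mm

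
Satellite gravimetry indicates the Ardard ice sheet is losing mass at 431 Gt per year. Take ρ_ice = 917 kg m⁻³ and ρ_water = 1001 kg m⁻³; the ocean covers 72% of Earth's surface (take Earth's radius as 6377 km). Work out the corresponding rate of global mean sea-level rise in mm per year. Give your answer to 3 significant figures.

ρ_w = 1001 kg m⁻³. Annual water volume added = 431 Gt / ρ_w = 4.310×10^14 kg / 1001 kg m⁻³ = 4.306×10^11 m³.
Δh per year = 4.306×10^11 / 3.68×10^14 = 1.17×10^-3 m = 1.17 mm.

≈ 1.17 mm/yr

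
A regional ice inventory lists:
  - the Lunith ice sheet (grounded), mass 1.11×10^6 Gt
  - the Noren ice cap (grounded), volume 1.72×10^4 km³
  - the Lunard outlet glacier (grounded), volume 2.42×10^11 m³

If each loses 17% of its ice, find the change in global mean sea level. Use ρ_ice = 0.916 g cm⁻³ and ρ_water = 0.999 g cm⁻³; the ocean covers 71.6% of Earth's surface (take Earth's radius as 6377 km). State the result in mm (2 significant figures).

≈ 520 mm

Lunith: 0.17 × 1.11×10^6 Gt = 1.887×10^17 kg; dividing by ρ_w = 0.999 g cm⁻³ = 999 kg m⁻³ gives 1.889×10^14 m³ of water.
Noren: 0.17 × 1.72×10^4 km³ × (916/999) = 2681 km³ of water.
Lunard: 0.17 × 2.42×10^11 m³ × (916/999) = 3.772×10^10 m³ of water.
Total added water ≈ 1.916×10^14 m³ over 3.66×10^14 m² → Δh = 0.524 m = 520 mm.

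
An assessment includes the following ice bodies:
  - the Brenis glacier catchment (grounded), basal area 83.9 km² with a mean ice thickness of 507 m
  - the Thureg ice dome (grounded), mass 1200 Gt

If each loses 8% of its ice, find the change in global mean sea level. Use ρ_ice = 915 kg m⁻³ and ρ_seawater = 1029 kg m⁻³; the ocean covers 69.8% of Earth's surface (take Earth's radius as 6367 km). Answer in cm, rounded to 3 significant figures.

≈ 0.0271 cm

Brenis: ice volume = 83.9 km² × 507 m = 42.54 km³; 0.08 × 42.54 × (915/1029) = 3.026 km³ of water.
Thureg: 0.08 × 1200 Gt = 9.600×10^13 kg; dividing by ρ_w = 1029 kg m⁻³ gives 9.329×10^10 m³ of water.
Total added water ≈ 9.632×10^10 m³ over 3.56×10^14 m² → Δh = 2.71×10^-4 m = 0.0271 cm.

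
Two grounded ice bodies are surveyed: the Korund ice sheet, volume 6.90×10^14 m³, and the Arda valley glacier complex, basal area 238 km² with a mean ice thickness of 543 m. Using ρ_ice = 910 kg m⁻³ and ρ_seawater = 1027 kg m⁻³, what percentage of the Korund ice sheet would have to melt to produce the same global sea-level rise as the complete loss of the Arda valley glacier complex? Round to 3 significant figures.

≈ 0.0187 %

Equal sea-level rise means equal mass of meltwater, i.e. equal mass of ice lost.
Ice mass of Arda: 1.176×10^14 kg; ice mass of Korund: 6.279×10^17 kg.
Fraction required = 1.176×10^14 / 6.279×10^17 = 1.87×10^-4 → 0.0187 %.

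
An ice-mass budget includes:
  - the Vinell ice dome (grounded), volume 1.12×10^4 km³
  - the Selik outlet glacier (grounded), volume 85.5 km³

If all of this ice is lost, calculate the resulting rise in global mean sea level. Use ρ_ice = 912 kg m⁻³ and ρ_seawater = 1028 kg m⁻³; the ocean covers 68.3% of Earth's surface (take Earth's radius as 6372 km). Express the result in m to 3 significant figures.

≈ 0.0287 m

Vinell: 1.12×10^4 km³ × (912/1028) = 9936 km³ of water.
Selik: 85.5 km³ × (912/1028) = 75.85 km³ of water.
Total added water ≈ 1.001×10^13 m³ over 3.48×10^14 m² → Δh = 0.0287 m.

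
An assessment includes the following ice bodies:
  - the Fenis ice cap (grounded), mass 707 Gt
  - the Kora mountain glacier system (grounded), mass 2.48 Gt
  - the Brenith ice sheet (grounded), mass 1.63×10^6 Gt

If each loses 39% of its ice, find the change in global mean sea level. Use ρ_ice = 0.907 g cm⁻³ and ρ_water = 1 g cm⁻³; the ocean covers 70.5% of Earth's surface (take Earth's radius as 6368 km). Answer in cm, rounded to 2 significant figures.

Fenis: 0.39 × 707 Gt = 2.757×10^14 kg; dividing by ρ_w = 1 g cm⁻³ = 1000 kg m⁻³ gives 2.757×10^11 m³ of water.
Kora: 0.39 × 2.48 Gt = 9.672×10^11 kg; dividing by ρ_w = 1000 kg m⁻³ gives 9.672×10^8 m³ of water.
Brenith: 0.39 × 1.63×10^6 Gt = 6.357×10^17 kg; dividing by ρ_w = 1000 kg m⁻³ gives 6.357×10^14 m³ of water.
Total added water ≈ 6.360×10^14 m³ over 3.59×10^14 m² → Δh = 1.77 m = 180 cm.

≈ 180 cm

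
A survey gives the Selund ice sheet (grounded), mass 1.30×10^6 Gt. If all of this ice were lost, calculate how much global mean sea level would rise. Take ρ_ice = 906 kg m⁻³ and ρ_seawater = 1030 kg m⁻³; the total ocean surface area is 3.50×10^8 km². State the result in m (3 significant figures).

≈ 3.61 m

Selund: 1.30×10^6 Gt = 1.300×10^18 kg; dividing by ρ_w = 1030 kg m⁻³ gives 1.262×10^15 m³ of water.
Spread over 3.50×10^14 m² of ocean, Δh = 1.262×10^15 / 3.50×10^14 = 3.61 m.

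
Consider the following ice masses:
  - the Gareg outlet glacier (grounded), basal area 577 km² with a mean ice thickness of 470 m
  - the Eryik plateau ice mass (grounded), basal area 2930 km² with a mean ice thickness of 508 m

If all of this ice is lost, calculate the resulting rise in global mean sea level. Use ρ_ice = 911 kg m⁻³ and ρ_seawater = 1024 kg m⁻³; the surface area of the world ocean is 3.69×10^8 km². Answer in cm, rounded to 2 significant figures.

Gareg: ice volume = 577 km² × 470 m = 271.2 km³; 271.2 × (911/1024) = 241.3 km³ of water.
Eryik: ice volume = 2930 km² × 508 m = 1488 km³; 1488 × (911/1024) = 1324 km³ of water.
Total added water ≈ 1.565×10^12 m³ over 3.69×10^14 m² → Δh = 4.24×10^-3 m = 0.42 cm.

≈ 0.42 cm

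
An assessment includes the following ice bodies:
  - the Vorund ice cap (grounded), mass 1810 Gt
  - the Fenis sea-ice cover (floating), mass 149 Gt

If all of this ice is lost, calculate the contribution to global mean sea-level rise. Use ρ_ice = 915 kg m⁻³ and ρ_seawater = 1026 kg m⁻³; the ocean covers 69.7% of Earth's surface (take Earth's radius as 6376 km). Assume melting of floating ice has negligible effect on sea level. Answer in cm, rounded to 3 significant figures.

≈ 0.495 cm

Vorund: 1810 Gt = 1.810×10^15 kg; dividing by ρ_w = 1026 kg m⁻³ gives 1.764×10^12 m³ of water.
The Fenis sea-ice cover is floating and already displaces its own weight of water, so its melt adds essentially nothing to sea level.
Total added water ≈ 1.764×10^12 m³ over 3.56×10^14 m² → Δh = 4.95×10^-3 m = 0.495 cm.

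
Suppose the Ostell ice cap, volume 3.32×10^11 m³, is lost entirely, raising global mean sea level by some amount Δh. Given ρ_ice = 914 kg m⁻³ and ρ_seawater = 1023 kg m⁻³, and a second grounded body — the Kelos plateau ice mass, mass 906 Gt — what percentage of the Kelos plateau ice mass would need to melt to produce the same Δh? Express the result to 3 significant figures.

Equal sea-level rise means equal mass of meltwater, i.e. equal mass of ice lost.
Ice mass of Ostell: 3.034×10^14 kg; ice mass of Kelos: 9.060×10^14 kg.
Fraction required = 3.034×10^14 / 9.060×10^14 = 0.335 → 33.5 %.

≈ 33.5 %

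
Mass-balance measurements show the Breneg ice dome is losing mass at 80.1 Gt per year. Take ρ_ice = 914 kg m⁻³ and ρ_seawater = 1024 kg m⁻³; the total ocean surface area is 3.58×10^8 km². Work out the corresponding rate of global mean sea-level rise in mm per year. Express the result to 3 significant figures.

ρ_w = 1024 kg m⁻³. Annual water volume added = 80.1 Gt / ρ_w = 8.010×10^13 kg / 1024 kg m⁻³ = 7.822×10^10 m³.
Δh per year = 7.822×10^10 / 3.58×10^14 = 2.18×10^-4 m = 0.218 mm.

≈ 0.218 mm/yr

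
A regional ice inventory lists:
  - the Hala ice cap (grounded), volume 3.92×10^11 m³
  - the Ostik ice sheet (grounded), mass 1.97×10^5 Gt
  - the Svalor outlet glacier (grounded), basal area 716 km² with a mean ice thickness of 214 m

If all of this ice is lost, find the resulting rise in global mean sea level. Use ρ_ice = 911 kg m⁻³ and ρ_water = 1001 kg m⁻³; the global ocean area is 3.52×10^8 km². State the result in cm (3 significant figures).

Hala: 3.92×10^11 m³ × (911/1001) = 3.568×10^11 m³ of water.
Ostik: 1.97×10^5 Gt = 1.970×10^17 kg; dividing by ρ_w = 1001 kg m⁻³ gives 1.968×10^14 m³ of water.
Svalor: ice volume = 716 km² × 214 m = 153.2 km³; 153.2 × (911/1001) = 139.4 km³ of water.
Total added water ≈ 1.973×10^14 m³ over 3.52×10^14 m² → Δh = 0.561 m = 56.1 cm.

≈ 56.1 cm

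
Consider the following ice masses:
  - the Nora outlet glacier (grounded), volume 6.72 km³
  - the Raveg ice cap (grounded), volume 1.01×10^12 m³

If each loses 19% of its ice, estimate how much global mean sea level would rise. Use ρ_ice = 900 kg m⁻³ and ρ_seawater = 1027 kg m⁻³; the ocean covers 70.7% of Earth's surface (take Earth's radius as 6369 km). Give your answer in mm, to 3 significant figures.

≈ 0.470 mm

Nora: 0.19 × 6.72 km³ × (900/1027) = 1.119 km³ of water.
Raveg: 0.19 × 1.01×10^12 m³ × (900/1027) = 1.682×10^11 m³ of water.
Total added water ≈ 1.693×10^11 m³ over 3.60×10^14 m² → Δh = 4.70×10^-4 m = 0.470 mm.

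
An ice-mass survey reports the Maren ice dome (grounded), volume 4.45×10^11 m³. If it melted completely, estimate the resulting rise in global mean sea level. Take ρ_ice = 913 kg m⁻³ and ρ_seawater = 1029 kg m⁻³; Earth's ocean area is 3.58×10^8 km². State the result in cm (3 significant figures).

Maren: 4.45×10^11 m³ × (913/1029) = 3.948×10^11 m³ of water.
Spread over 3.58×10^14 m² of ocean, Δh = 3.948×10^11 / 3.58×10^14 = 1.10×10^-3 m = 0.110 cm.

≈ 0.110 cm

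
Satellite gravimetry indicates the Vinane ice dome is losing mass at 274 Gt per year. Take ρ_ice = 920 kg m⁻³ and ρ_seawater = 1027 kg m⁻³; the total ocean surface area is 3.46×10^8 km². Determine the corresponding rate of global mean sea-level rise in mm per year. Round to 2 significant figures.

ρ_w = 1027 kg m⁻³. Annual water volume added = 274 Gt / ρ_w = 2.740×10^14 kg / 1027 kg m⁻³ = 2.668×10^11 m³.
Δh per year = 2.668×10^11 / 3.46×10^14 = 7.71×10^-4 m = 0.77 mm.

≈ 0.77 mm/yr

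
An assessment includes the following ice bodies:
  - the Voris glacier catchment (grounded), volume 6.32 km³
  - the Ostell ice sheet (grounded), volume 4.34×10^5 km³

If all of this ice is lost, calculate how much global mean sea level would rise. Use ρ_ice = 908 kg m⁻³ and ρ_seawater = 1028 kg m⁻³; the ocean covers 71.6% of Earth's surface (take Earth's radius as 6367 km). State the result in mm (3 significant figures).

Voris: 6.32 km³ × (908/1028) = 5.582 km³ of water.
Ostell: 4.34×10^5 km³ × (908/1028) = 3.833×10^5 km³ of water.
Total added water ≈ 3.833×10^14 m³ over 3.65×10^14 m² → Δh = 1.05 m = 1050 mm.

≈ 1050 mm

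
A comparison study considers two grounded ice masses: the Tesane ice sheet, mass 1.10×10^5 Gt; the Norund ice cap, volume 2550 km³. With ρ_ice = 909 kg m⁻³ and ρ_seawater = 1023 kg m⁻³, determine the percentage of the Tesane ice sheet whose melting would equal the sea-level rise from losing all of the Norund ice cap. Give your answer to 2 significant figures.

Equal sea-level rise means equal mass of meltwater, i.e. equal mass of ice lost.
Ice mass of Norund: 2.318×10^15 kg; ice mass of Tesane: 1.100×10^17 kg.
Fraction required = 2.318×10^15 / 1.100×10^17 = 0.0211 → 2.1 %.

≈ 2.1 %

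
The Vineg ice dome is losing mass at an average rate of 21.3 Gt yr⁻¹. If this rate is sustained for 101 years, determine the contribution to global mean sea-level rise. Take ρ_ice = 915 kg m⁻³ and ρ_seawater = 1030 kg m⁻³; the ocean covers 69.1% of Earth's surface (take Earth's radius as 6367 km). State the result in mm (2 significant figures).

≈ 5.9 mm

Total mass lost = 21.3 Gt/yr × 101 yr = 2151 Gt = 2.151×10^15 kg.
ρ_w = 1030 kg m⁻³, so water volume = 2.151×10^15 / 1030 = 2.089×10^12 m³.
Δh = 2.089×10^12 / 3.52×10^14 = 5.93×10^-3 m = 5.9 mm.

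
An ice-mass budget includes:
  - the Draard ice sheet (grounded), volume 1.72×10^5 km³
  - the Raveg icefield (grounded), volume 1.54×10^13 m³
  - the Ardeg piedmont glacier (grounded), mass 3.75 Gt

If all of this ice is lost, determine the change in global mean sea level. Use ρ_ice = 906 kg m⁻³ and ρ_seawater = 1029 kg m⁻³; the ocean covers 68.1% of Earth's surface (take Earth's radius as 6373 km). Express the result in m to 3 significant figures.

≈ 0.475 m

Draard: 1.72×10^5 km³ × (906/1029) = 1.514×10^5 km³ of water.
Raveg: 1.54×10^13 m³ × (906/1029) = 1.356×10^13 m³ of water.
Ardeg: 3.75 Gt = 3.750×10^12 kg; dividing by ρ_w = 1029 kg m⁻³ gives 3.644×10^9 m³ of water.
Total added water ≈ 1.650×10^14 m³ over 3.48×10^14 m² → Δh = 0.475 m.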